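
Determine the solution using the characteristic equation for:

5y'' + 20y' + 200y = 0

Characteristic equation: 5r² + 20r + 200 = 0
Divide by 5: r² + 4r + 40 = 0
Roots: r = -2 ± 6i (complex conjugates)
General solution: y = e^(-2x)(C₁cos(6x) + C₂sin(6x))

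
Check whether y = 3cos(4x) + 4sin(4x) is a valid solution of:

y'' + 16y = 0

Verification:
y'' = -48cos(4x) - 64sin(4x)
y'' + 16y = 0 ✓

Yes, it is a solution.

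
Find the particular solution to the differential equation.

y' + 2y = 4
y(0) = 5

General solution: y = 2 + Ce^(-2x)
Applying y(0) = 5: C = 5 - 2 = 3
Particular solution: y = 2 + 3e^(-2x)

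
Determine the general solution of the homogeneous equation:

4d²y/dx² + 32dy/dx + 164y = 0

Characteristic equation: 4r² + 32r + 164 = 0
Divide by 4: r² + 8r + 41 = 0
Roots: r = -4 ± 5i (complex conjugates)
General solution: y = e^(-4x)(C₁cos(5x) + C₂sin(5x))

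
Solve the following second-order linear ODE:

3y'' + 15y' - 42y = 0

Characteristic equation: 3r² + 15r - 42 = 0
Divide by 3: r² + 5r - 14 = 0
Roots: r = 2, -7 (distinct real)
General solution: y = C₁e^(2x) + C₂e^(-7x)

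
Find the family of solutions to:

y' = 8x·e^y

Separating variables and integrating:
-e^(-y) = 4x² + C

General solution: y = -ln(C - 4x²)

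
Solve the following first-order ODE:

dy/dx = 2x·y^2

Separating variables and integrating:
-1/y = x^2 + C

General solution: y^-1 = -x^2 + C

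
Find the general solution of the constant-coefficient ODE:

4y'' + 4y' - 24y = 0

Characteristic equation: 4r² + 4r - 24 = 0
Divide by 4: r² + r - 6 = 0
Roots: r = 2, -3 (distinct real)
General solution: y = C₁e^(2x) + C₂e^(-3x)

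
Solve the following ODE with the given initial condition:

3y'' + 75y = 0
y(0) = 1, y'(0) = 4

General solution: y = C₁cos(5x) + C₂sin(5x)
Complex roots r = ±5i
Applying ICs: C₁ = 1, C₂ = 4/5
Particular solution: y = cos(5x) + (4/5)sin(5x)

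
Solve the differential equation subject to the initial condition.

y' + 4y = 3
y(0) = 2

General solution: y = 3/4 + Ce^(-4x)
Applying y(0) = 2: C = 2 - 3/4 = 5/4
Particular solution: y = 3/4 + (5/4)e^(-4x)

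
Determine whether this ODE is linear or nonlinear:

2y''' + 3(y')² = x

Nonlinear ((y')² term)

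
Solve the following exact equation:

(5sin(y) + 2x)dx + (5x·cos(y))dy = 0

Verify exactness: ∂M/∂y = ∂N/∂x ✓
Find F(x,y) such that ∂F/∂x = M, ∂F/∂y = N
Solution: 5x·sin(y) + x² = C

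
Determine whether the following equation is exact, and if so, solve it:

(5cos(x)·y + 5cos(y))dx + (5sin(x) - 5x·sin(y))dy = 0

Verify exactness: ∂M/∂y = ∂N/∂x ✓
Find F(x,y) such that ∂F/∂x = M, ∂F/∂y = N
Solution: 5sin(x)·y + 5x·cos(y) = C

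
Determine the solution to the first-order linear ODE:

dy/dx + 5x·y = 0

Using integrating factor method:

General solution: y = Ce^(-5x^2/2)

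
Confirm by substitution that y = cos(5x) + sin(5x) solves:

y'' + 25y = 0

Verification:
y'' = -25cos(5x) - 25sin(5x)
y'' + 25y = 0 ✓

Yes, it is a solution.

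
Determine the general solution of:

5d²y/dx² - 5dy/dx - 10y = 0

Characteristic equation: 5r² - 5r - 10 = 0
Divide by 5: r² - r - 2 = 0
Roots: r = 2, -1 (distinct real)
General solution: y = C₁e^(2x) + C₂e^(-x)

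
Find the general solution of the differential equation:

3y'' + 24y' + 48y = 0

Characteristic equation: 3r² + 24r + 48 = 0
Divide by 3: r² + 8r + 16 = 0
Factored: (r + 4)² = 0
Repeated root: r = -4
General solution: y = (C₁ + C₂x)e^(-4x)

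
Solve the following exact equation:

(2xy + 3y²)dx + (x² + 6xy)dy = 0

Verify exactness: ∂M/∂y = ∂N/∂x ✓
Find F(x,y) such that ∂F/∂x = M, ∂F/∂y = N
Solution: x²y + 3xy² = C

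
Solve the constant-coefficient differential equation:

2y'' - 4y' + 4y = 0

Characteristic equation: 2r² - 4r + 4 = 0
Divide by 2: r² - 2r + 2 = 0
Roots: r = 1 ± i (complex conjugates)
General solution: y = e^x(C₁cos(x) + C₂sin(x))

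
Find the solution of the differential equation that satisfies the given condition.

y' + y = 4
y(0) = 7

General solution: y = 4 + Ce^(-x)
Applying y(0) = 7: C = 7 - 4 = 3
Particular solution: y = 4 + 3e^(-x)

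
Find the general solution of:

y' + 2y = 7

Using integrating factor method:

General solution: y = 7/2 + Ce^(-2x)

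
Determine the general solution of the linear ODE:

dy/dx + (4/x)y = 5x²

Using integrating factor method:

General solution: y = (5/7)x^3 + Cx^(-4)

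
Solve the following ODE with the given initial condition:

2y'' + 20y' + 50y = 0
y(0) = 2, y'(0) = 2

General solution: y = (C₁ + C₂x)e^(-5x)
Repeated root r = -5
Applying ICs: C₁ = 2, C₂ = 12
Particular solution: y = (2 + 12x)e^(-5x)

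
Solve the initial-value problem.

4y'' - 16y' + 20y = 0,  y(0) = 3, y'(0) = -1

General solution: y = e^(2x)(C₁cos(x) + C₂sin(x))
Complex roots r = 2 ± i
Applying ICs: C₁ = 3, C₂ = -7
Particular solution: y = e^(2x)(3cos(x) - 7sin(x))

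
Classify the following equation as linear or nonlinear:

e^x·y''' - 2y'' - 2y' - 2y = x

Linear (y and its derivatives appear to the first power only, no products of y terms)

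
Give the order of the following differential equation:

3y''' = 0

The order is 3 (highest derivative is of order 3).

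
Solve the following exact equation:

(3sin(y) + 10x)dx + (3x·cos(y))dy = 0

Verify exactness: ∂M/∂y = ∂N/∂x ✓
Find F(x,y) such that ∂F/∂x = M, ∂F/∂y = N
Solution: 3x·sin(y) + 5x² = C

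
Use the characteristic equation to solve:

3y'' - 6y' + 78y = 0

Characteristic equation: 3r² - 6r + 78 = 0
Divide by 3: r² - 2r + 26 = 0
Roots: r = 1 ± 5i (complex conjugates)
General solution: y = e^x(C₁cos(5x) + C₂sin(5x))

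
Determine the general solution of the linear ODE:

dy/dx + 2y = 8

Using integrating factor method:

General solution: y = 4 + Ce^(-2x)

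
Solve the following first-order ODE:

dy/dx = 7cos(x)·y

Separating variables and integrating:
ln|y| = 7sin(x) + C

General solution: y = Ce^(7sin(x))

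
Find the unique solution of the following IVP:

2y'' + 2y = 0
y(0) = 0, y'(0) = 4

General solution: y = C₁cos(x) + C₂sin(x)
Complex roots r = ±i
Applying ICs: C₁ = 0, C₂ = 4
Particular solution: y = 4sin(x)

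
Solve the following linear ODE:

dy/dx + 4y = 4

Using integrating factor method:

General solution: y = 1 + Ce^(-4x)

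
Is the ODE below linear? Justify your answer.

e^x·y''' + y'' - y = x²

Yes. Linear (y and its derivatives appear to the first power only, no products of y terms)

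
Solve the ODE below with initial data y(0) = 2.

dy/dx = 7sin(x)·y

General solution: y = Ce^(-7cos(x))
Applying IC y(0) = 2:
Particular solution: y = 2e^(7(1-cos(x)))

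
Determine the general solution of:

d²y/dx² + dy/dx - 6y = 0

Characteristic equation: r² + r - 6 = 0
Roots: r = 2, -3 (distinct real)
General solution: y = C₁e^(2x) + C₂e^(-3x)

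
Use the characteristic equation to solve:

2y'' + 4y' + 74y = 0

Characteristic equation: 2r² + 4r + 74 = 0
Divide by 2: r² + 2r + 37 = 0
Roots: r = -1 ± 6i (complex conjugates)
General solution: y = e^(-x)(C₁cos(6x) + C₂sin(6x))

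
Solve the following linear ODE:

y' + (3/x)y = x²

Using integrating factor method:

General solution: y = (1/6)x^3 + Cx^(-3)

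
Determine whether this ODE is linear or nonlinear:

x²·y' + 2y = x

Linear (y and its derivatives appear to the first power only, no products of y terms)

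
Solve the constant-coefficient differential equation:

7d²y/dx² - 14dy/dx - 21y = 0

Characteristic equation: 7r² - 14r - 21 = 0
Divide by 7: r² - 2r - 3 = 0
Roots: r = 3, -1 (distinct real)
General solution: y = C₁e^(3x) + C₂e^(-x)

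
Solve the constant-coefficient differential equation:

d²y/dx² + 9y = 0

Characteristic equation: r² + 9 = 0
Roots: r = ±3i (complex conjugates)
General solution: y = C₁cos(3x) + C₂sin(3x)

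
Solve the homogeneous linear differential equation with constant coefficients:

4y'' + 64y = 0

Characteristic equation: 4r² + 64 = 0
Divide by 4: r² + 16 = 0
Roots: r = ±4i (complex conjugates)
General solution: y = C₁cos(4x) + C₂sin(4x)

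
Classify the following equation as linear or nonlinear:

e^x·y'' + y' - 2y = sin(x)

Linear (y and its derivatives appear to the first power only, no products of y terms)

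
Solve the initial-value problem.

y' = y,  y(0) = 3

General solution: y = Ce^x
Applying IC y(0) = 3:
Particular solution: y = 3e^x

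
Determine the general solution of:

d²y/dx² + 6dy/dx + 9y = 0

Characteristic equation: r² + 6r + 9 = 0
Factored: (r + 3)² = 0
Repeated root: r = -3
General solution: y = (C₁ + C₂x)e^(-3x)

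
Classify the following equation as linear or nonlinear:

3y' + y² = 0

Nonlinear (y² term)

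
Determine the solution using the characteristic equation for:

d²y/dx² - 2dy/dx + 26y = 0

Characteristic equation: r² - 2r + 26 = 0
Roots: r = 1 ± 5i (complex conjugates)
General solution: y = e^x(C₁cos(5x) + C₂sin(5x))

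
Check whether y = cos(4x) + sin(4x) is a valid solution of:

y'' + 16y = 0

Verification:
y'' = -16cos(4x) - 16sin(4x)
y'' + 16y = 0 ✓

Yes, it is a solution.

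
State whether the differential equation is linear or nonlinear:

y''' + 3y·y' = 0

Nonlinear (product y·y')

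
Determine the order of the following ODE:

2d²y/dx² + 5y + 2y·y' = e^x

The order is 2 (highest derivative is of order 2).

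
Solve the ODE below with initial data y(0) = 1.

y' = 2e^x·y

General solution: y = Ce^(2e^x)
Applying IC y(0) = 1:
Particular solution: y = e^(2(e^x - 1))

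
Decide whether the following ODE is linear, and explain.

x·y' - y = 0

Linear (y and its derivatives appear to the first power only, no products of y terms)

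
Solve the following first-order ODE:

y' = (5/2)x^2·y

Separating variables and integrating:
ln|y| = 5x^3/6 + C

General solution: y = Ce^(5x^3/6)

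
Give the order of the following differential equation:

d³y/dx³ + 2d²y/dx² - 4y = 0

The order is 3 (highest derivative is of order 3).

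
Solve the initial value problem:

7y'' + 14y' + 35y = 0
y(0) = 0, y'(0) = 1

General solution: y = e^(-x)(C₁cos(2x) + C₂sin(2x))
Complex roots r = -1 ± 2i
Applying ICs: C₁ = 0, C₂ = 1/2
Particular solution: y = e^(-x)((1/2)sin(2x))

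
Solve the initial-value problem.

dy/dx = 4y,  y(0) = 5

General solution: y = Ce^(4x)
Applying IC y(0) = 5:
Particular solution: y = 5e^(4x)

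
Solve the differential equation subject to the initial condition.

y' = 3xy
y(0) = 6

General solution: y = Ce^(3x²/2)
Applying IC y(0) = 6:
Particular solution: y = 6e^(3x²/2)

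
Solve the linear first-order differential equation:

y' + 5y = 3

Using integrating factor method:

General solution: y = 3/5 + Ce^(-5x)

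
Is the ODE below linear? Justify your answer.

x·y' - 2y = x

Yes. Linear (y and its derivatives appear to the first power only, no products of y terms)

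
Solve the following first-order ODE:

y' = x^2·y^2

Separating variables and integrating:
-1/y = x^3/3 + C

General solution: y^-1 = (-1/3)x^3 + C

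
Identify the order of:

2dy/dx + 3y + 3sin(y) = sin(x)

The order is 1 (highest derivative is of order 1).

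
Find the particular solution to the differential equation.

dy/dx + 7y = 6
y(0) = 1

General solution: y = 6/7 + Ce^(-7x)
Applying y(0) = 1: C = 1 - 6/7 = 1/7
Particular solution: y = 6/7 + (1/7)e^(-7x)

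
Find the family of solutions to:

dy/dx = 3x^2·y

Separating variables and integrating:
ln|y| = x^3 + C

General solution: y = Ce^(x^3)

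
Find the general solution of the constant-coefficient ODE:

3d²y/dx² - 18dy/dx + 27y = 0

Characteristic equation: 3r² - 18r + 27 = 0
Divide by 3: r² - 6r + 9 = 0
Factored: (r - 3)² = 0
Repeated root: r = 3
General solution: y = (C₁ + C₂x)e^(3x)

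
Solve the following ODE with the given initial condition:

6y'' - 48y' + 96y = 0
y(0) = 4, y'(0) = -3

General solution: y = (C₁ + C₂x)e^(4x)
Repeated root r = 4
Applying ICs: C₁ = 4, C₂ = -19
Particular solution: y = (4 - 19x)e^(4x)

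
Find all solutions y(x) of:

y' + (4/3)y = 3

Using integrating factor method:

General solution: y = 9/4 + Ce^(-4x/3)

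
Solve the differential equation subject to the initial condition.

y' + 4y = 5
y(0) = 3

General solution: y = 5/4 + Ce^(-4x)
Applying y(0) = 3: C = 3 - 5/4 = 7/4
Particular solution: y = 5/4 + (7/4)e^(-4x)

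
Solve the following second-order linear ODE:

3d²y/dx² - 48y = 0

Characteristic equation: 3r² - 48 = 0
Divide by 3: r² - 16 = 0
Roots: r = 4, -4 (distinct real)
General solution: y = C₁e^(4x) + C₂e^(-4x)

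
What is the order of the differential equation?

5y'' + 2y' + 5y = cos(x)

The order is 2 (highest derivative is of order 2).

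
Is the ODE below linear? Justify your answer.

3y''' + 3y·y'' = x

No. Nonlinear (y·y'' term)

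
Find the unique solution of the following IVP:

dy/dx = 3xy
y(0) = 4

General solution: y = Ce^(3x²/2)
Applying IC y(0) = 4:
Particular solution: y = 4e^(3x²/2)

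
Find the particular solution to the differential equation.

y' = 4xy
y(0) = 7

General solution: y = Ce^(2x²)
Applying IC y(0) = 7:
Particular solution: y = 7e^(2x²)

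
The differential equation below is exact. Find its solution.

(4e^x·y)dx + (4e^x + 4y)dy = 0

Verify exactness: ∂M/∂y = ∂N/∂x ✓
Find F(x,y) such that ∂F/∂x = M, ∂F/∂y = N
Solution: 4e^x·y + 2y² = C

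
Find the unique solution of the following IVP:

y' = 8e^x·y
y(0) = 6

General solution: y = Ce^(8e^x)
Applying IC y(0) = 6:
Particular solution: y = 6e^(8(e^x - 1))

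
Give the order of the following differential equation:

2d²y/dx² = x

The order is 2 (highest derivative is of order 2).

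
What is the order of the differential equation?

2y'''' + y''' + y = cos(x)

The order is 4 (highest derivative is of order 4).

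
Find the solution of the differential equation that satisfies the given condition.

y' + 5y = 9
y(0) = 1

General solution: y = 9/5 + Ce^(-5x)
Applying y(0) = 1: C = 1 - 9/5 = -4/5
Particular solution: y = 9/5 - (4/5)e^(-5x)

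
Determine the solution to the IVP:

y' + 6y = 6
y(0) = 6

General solution: y = 1 + Ce^(-6x)
Applying y(0) = 6: C = 6 - 1 = 5
Particular solution: y = 1 + 5e^(-6x)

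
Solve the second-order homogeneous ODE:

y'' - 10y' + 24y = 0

Characteristic equation: r² - 10r + 24 = 0
Roots: r = 6, 4 (distinct real)
General solution: y = C₁e^(6x) + C₂e^(4x)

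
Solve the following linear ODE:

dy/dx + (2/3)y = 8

Using integrating factor method:

General solution: y = 12 + Ce^(-2x/3)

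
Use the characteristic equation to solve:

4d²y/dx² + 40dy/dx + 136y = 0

Characteristic equation: 4r² + 40r + 136 = 0
Divide by 4: r² + 10r + 34 = 0
Roots: r = -5 ± 3i (complex conjugates)
General solution: y = e^(-5x)(C₁cos(3x) + C₂sin(3x))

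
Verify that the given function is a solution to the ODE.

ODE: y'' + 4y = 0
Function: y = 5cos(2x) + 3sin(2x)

Verification:
y'' = -20cos(2x) - 12sin(2x)
y'' + 4y = 0 ✓

Yes, it is a solution.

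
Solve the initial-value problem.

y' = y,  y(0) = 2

General solution: y = Ce^x
Applying IC y(0) = 2:
Particular solution: y = 2e^x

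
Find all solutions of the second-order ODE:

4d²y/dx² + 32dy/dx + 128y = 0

Characteristic equation: 4r² + 32r + 128 = 0
Divide by 4: r² + 8r + 32 = 0
Roots: r = -4 ± 4i (complex conjugates)
General solution: y = e^(-4x)(C₁cos(4x) + C₂sin(4x))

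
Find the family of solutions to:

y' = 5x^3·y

Separating variables and integrating:
ln|y| = 5x^4/4 + C

General solution: y = Ce^(5x^4/4)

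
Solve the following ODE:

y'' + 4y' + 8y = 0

Characteristic equation: r² + 4r + 8 = 0
Roots: r = -2 ± 2i (complex conjugates)
General solution: y = e^(-2x)(C₁cos(2x) + C₂sin(2x))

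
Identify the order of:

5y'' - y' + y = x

The order is 2 (highest derivative is of order 2).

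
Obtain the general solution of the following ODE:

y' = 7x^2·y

Separating variables and integrating:
ln|y| = 7x^3/3 + C

General solution: y = Ce^(7x^3/3)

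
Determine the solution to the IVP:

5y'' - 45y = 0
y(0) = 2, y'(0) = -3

General solution: y = C₁e^(3x) + C₂e^(-3x)
Applying ICs: C₁ = 1/2, C₂ = 3/2
Particular solution: y = (1/2)e^(3x) + (3/2)e^(-3x)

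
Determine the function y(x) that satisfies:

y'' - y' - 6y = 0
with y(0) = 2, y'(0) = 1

General solution: y = C₁e^(3x) + C₂e^(-2x)
Applying ICs: C₁ = 1, C₂ = 1
Particular solution: y = e^(3x) + e^(-2x)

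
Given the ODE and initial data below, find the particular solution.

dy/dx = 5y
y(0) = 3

General solution: y = Ce^(5x)
Applying IC y(0) = 3:
Particular solution: y = 3e^(5x)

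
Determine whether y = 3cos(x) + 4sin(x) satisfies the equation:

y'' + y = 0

Verification:
y'' = -3cos(x) - 4sin(x)
y'' + y = 0 ✓

Yes, it is a solution.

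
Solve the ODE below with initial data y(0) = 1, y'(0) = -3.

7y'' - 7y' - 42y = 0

General solution: y = C₁e^(3x) + C₂e^(-2x)
Applying ICs: C₁ = -1/5, C₂ = 6/5
Particular solution: y = -(1/5)e^(3x) + (6/5)e^(-2x)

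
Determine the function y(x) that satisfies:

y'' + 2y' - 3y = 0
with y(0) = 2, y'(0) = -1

General solution: y = C₁e^x + C₂e^(-3x)
Applying ICs: C₁ = 5/4, C₂ = 3/4
Particular solution: y = (5/4)e^x + (3/4)e^(-3x)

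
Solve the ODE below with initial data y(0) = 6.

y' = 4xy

General solution: y = Ce^(2x²)
Applying IC y(0) = 6:
Particular solution: y = 6e^(2x²)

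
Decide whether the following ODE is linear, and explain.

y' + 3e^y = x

Nonlinear (e^y is nonlinear in y)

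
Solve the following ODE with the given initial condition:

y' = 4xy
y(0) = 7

General solution: y = Ce^(2x²)
Applying IC y(0) = 7:
Particular solution: y = 7e^(2x²)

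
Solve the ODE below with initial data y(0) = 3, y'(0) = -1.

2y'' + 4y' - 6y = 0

General solution: y = C₁e^x + C₂e^(-3x)
Applying ICs: C₁ = 2, C₂ = 1
Particular solution: y = 2e^x + e^(-3x)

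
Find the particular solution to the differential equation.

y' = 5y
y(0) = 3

General solution: y = Ce^(5x)
Applying IC y(0) = 3:
Particular solution: y = 3e^(5x)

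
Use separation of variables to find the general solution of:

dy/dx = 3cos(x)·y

Separating variables and integrating:
ln|y| = 3sin(x) + C

General solution: y = Ce^(3sin(x))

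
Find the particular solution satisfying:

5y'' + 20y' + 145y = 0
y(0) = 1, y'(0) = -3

General solution: y = e^(-2x)(C₁cos(5x) + C₂sin(5x))
Complex roots r = -2 ± 5i
Applying ICs: C₁ = 1, C₂ = -1/5
Particular solution: y = e^(-2x)(cos(5x) - (1/5)sin(5x))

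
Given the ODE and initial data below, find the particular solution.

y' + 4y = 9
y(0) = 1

General solution: y = 9/4 + Ce^(-4x)
Applying y(0) = 1: C = 1 - 9/4 = -5/4
Particular solution: y = 9/4 - (5/4)e^(-4x)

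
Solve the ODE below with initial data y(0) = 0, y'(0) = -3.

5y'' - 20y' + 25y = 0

General solution: y = e^(2x)(C₁cos(x) + C₂sin(x))
Complex roots r = 2 ± i
Applying ICs: C₁ = 0, C₂ = -3
Particular solution: y = e^(2x)(-3sin(x))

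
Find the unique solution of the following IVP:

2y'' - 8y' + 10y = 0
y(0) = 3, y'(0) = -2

General solution: y = e^(2x)(C₁cos(x) + C₂sin(x))
Complex roots r = 2 ± i
Applying ICs: C₁ = 3, C₂ = -8
Particular solution: y = e^(2x)(3cos(x) - 8sin(x))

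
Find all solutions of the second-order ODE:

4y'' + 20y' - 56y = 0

Characteristic equation: 4r² + 20r - 56 = 0
Divide by 4: r² + 5r - 14 = 0
Roots: r = 2, -7 (distinct real)
General solution: y = C₁e^(2x) + C₂e^(-7x)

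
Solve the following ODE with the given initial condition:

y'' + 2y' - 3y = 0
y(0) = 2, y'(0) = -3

General solution: y = C₁e^x + C₂e^(-3x)
Applying ICs: C₁ = 3/4, C₂ = 5/4
Particular solution: y = (3/4)e^x + (5/4)e^(-3x)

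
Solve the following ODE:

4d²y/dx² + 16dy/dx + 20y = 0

Characteristic equation: 4r² + 16r + 20 = 0
Divide by 4: r² + 4r + 5 = 0
Roots: r = -2 ± i (complex conjugates)
General solution: y = e^(-2x)(C₁cos(x) + C₂sin(x))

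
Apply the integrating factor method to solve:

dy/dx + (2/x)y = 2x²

Using integrating factor method:

General solution: y = (2/5)x^3 + Cx^(-2)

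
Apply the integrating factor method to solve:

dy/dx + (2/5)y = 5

Using integrating factor method:

General solution: y = 25/2 + Ce^(-2x/5)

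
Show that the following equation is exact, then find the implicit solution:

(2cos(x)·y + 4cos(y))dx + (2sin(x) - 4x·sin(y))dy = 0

Verify exactness: ∂M/∂y = ∂N/∂x ✓
Find F(x,y) such that ∂F/∂x = M, ∂F/∂y = N
Solution: 2sin(x)·y + 4x·cos(y) = C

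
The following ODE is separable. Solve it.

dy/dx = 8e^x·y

Separating variables and integrating:
ln|y| = 8e^x + C

General solution: y = Ce^(8e^x)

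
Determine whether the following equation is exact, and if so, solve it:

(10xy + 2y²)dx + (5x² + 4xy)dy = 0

Verify exactness: ∂M/∂y = ∂N/∂x ✓
Find F(x,y) such that ∂F/∂x = M, ∂F/∂y = N
Solution: 5x²y + 2xy² = C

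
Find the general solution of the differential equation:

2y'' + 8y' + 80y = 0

Characteristic equation: 2r² + 8r + 80 = 0
Divide by 2: r² + 4r + 40 = 0
Roots: r = -2 ± 6i (complex conjugates)
General solution: y = e^(-2x)(C₁cos(6x) + C₂sin(6x))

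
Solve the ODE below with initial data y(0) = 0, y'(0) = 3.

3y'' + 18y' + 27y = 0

General solution: y = (C₁ + C₂x)e^(-3x)
Repeated root r = -3
Applying ICs: C₁ = 0, C₂ = 3
Particular solution: y = 3xe^(-3x)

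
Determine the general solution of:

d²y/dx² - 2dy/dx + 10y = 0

Characteristic equation: r² - 2r + 10 = 0
Roots: r = 1 ± 3i (complex conjugates)
General solution: y = e^x(C₁cos(3x) + C₂sin(3x))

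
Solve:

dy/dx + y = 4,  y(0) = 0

General solution: y = 4 + Ce^(-x)
Applying y(0) = 0: C = 0 - 4 = -4
Particular solution: y = 4 - 4e^(-x)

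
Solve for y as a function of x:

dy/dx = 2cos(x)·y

Separating variables and integrating:
ln|y| = 2sin(x) + C

General solution: y = Ce^(2sin(x))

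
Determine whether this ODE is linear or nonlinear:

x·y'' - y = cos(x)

Linear (y and its derivatives appear to the first power only, no products of y terms)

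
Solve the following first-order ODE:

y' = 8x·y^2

Separating variables and integrating:
-1/y = 4x^2 + C

General solution: y^-1 = -4x^2 + C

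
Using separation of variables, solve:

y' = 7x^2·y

Separating variables and integrating:
ln|y| = 7x^3/3 + C

General solution: y = Ce^(7x^3/3)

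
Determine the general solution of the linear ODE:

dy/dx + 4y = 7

Using integrating factor method:

General solution: y = 7/4 + Ce^(-4x)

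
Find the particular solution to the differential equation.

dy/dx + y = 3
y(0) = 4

General solution: y = 3 + Ce^(-x)
Applying y(0) = 4: C = 4 - 3 = 1
Particular solution: y = 3 + e^(-x)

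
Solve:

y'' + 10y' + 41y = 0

Characteristic equation: r² + 10r + 41 = 0
Roots: r = -5 ± 4i (complex conjugates)
General solution: y = e^(-5x)(C₁cos(4x) + C₂sin(4x))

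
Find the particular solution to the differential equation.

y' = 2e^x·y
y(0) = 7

General solution: y = Ce^(2e^x)
Applying IC y(0) = 7:
Particular solution: y = 7e^(2(e^x - 1))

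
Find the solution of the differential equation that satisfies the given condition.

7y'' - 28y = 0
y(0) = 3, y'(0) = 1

General solution: y = C₁e^(2x) + C₂e^(-2x)
Applying ICs: C₁ = 7/4, C₂ = 5/4
Particular solution: y = (7/4)e^(2x) + (5/4)e^(-2x)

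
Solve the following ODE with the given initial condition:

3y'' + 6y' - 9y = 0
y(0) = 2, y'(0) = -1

General solution: y = C₁e^x + C₂e^(-3x)
Applying ICs: C₁ = 5/4, C₂ = 3/4
Particular solution: y = (5/4)e^x + (3/4)e^(-3x)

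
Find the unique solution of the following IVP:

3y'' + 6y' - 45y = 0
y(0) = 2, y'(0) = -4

General solution: y = C₁e^(3x) + C₂e^(-5x)
Applying ICs: C₁ = 3/4, C₂ = 5/4
Particular solution: y = (3/4)e^(3x) + (5/4)e^(-5x)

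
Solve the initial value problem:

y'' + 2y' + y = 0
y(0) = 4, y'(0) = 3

General solution: y = (C₁ + C₂x)e^(-x)
Repeated root r = -1
Applying ICs: C₁ = 4, C₂ = 7
Particular solution: y = (4 + 7x)e^(-x)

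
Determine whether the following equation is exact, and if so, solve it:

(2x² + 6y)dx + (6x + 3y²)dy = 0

Verify exactness: ∂M/∂y = ∂N/∂x ✓
Find F(x,y) such that ∂F/∂x = M, ∂F/∂y = N
Solution: 2x³/3 + 6xy + y³ = C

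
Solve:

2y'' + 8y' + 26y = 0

Characteristic equation: 2r² + 8r + 26 = 0
Divide by 2: r² + 4r + 13 = 0
Roots: r = -2 ± 3i (complex conjugates)
General solution: y = e^(-2x)(C₁cos(3x) + C₂sin(3x))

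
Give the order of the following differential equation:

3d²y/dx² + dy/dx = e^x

The order is 2 (highest derivative is of order 2).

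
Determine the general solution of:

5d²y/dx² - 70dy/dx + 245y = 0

Characteristic equation: 5r² - 70r + 245 = 0
Divide by 5: r² - 14r + 49 = 0
Factored: (r - 7)² = 0
Repeated root: r = 7
General solution: y = (C₁ + C₂x)e^(7x)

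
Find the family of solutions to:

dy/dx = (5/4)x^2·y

Separating variables and integrating:
ln|y| = 5x^3/12 + C

General solution: y = Ce^(5x^3/12)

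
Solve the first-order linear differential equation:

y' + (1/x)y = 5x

Using integrating factor method:

General solution: y = (5/3)x^2 + C/x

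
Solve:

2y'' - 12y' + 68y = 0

Characteristic equation: 2r² - 12r + 68 = 0
Divide by 2: r² - 6r + 34 = 0
Roots: r = 3 ± 5i (complex conjugates)
General solution: y = e^(3x)(C₁cos(5x) + C₂sin(5x))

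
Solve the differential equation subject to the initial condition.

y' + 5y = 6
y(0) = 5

General solution: y = 6/5 + Ce^(-5x)
Applying y(0) = 5: C = 5 - 6/5 = 19/5
Particular solution: y = 6/5 + (19/5)e^(-5x)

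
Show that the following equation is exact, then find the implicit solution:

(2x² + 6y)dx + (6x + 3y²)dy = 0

Verify exactness: ∂M/∂y = ∂N/∂x ✓
Find F(x,y) such that ∂F/∂x = M, ∂F/∂y = N
Solution: 2x³/3 + 6xy + y³ = C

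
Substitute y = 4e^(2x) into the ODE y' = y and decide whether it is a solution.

Verification:
y = 4e^(2x)
y' = 8e^(2x)
But y = 4e^(2x)
y' ≠ y — the derivative does not match

No, it is not a solution.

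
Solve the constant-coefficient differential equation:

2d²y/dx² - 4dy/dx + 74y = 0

Characteristic equation: 2r² - 4r + 74 = 0
Divide by 2: r² - 2r + 37 = 0
Roots: r = 1 ± 6i (complex conjugates)
General solution: y = e^x(C₁cos(6x) + C₂sin(6x))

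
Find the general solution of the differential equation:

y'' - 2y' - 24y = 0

Characteristic equation: r² - 2r - 24 = 0
Roots: r = 6, -4 (distinct real)
General solution: y = C₁e^(6x) + C₂e^(-4x)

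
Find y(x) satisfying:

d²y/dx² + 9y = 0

Characteristic equation: r² + 9 = 0
Roots: r = ±3i (complex conjugates)
General solution: y = C₁cos(3x) + C₂sin(3x)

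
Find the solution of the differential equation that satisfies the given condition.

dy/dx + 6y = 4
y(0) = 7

General solution: y = 2/3 + Ce^(-6x)
Applying y(0) = 7: C = 7 - 2/3 = 19/3
Particular solution: y = 2/3 + (19/3)e^(-6x)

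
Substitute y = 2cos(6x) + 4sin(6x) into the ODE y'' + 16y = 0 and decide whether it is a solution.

Verification:
y'' = -72cos(6x) - 144sin(6x)
y'' + 16y ≠ 0 (frequency mismatch: got 36 instead of 16)

No, it is not a solution.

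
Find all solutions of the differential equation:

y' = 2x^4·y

Separating variables and integrating:
ln|y| = 2x^5/5 + C

General solution: y = Ce^(2x^5/5)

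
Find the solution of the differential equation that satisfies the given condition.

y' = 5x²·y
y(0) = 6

General solution: y = Ce^(5x³/3)
Applying IC y(0) = 6:
Particular solution: y = 6e^(5x³/3)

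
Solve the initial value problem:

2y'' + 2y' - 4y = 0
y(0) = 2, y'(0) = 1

General solution: y = C₁e^x + C₂e^(-2x)
Applying ICs: C₁ = 5/3, C₂ = 1/3
Particular solution: y = (5/3)e^x + (1/3)e^(-2x)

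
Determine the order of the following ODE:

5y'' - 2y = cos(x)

The order is 2 (highest derivative is of order 2).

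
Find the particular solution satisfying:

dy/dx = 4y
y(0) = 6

General solution: y = Ce^(4x)
Applying IC y(0) = 6:
Particular solution: y = 6e^(4x)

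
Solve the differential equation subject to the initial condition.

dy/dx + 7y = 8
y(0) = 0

General solution: y = 8/7 + Ce^(-7x)
Applying y(0) = 0: C = 0 - 8/7 = -8/7
Particular solution: y = 8/7 - (8/7)e^(-7x)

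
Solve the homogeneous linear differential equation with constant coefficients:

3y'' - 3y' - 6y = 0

Characteristic equation: 3r² - 3r - 6 = 0
Divide by 3: r² - r - 2 = 0
Roots: r = 2, -1 (distinct real)
General solution: y = C₁e^(2x) + C₂e^(-x)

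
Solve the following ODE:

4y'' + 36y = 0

Characteristic equation: 4r² + 36 = 0
Divide by 4: r² + 9 = 0
Roots: r = ±3i (complex conjugates)
General solution: y = C₁cos(3x) + C₂sin(3x)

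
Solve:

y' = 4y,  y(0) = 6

General solution: y = Ce^(4x)
Applying IC y(0) = 6:
Particular solution: y = 6e^(4x)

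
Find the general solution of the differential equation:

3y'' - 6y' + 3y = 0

Characteristic equation: 3r² - 6r + 3 = 0
Divide by 3: r² - 2r + 1 = 0
Factored: (r - 1)² = 0
Repeated root: r = 1
General solution: y = (C₁ + C₂x)e^x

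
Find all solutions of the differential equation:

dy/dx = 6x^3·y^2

Separating variables and integrating:
-1/y = 3x^4/2 + C

General solution: y^-1 = (-3/2)x^4 + C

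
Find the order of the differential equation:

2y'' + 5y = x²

The order is 2 (highest derivative is of order 2).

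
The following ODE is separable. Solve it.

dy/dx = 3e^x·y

Separating variables and integrating:
ln|y| = 3e^x + C

General solution: y = Ce^(3e^x)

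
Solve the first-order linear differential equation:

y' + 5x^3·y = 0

Using integrating factor method:

General solution: y = Ce^(-5x^4/4)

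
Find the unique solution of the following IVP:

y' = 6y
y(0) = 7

General solution: y = Ce^(6x)
Applying IC y(0) = 7:
Particular solution: y = 7e^(6x)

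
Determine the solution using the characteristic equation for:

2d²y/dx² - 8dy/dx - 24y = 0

Characteristic equation: 2r² - 8r - 24 = 0
Divide by 2: r² - 4r - 12 = 0
Roots: r = 6, -2 (distinct real)
General solution: y = C₁e^(6x) + C₂e^(-2x)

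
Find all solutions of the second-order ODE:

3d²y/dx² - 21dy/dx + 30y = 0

Characteristic equation: 3r² - 21r + 30 = 0
Divide by 3: r² - 7r + 10 = 0
Roots: r = 2, 5 (distinct real)
General solution: y = C₁e^(2x) + C₂e^(5x)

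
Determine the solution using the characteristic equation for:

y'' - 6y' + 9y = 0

Characteristic equation: r² - 6r + 9 = 0
Factored: (r - 3)² = 0
Repeated root: r = 3
General solution: y = (C₁ + C₂x)e^(3x)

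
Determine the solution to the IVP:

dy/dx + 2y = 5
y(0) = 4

General solution: y = 5/2 + Ce^(-2x)
Applying y(0) = 4: C = 4 - 5/2 = 3/2
Particular solution: y = 5/2 + (3/2)e^(-2x)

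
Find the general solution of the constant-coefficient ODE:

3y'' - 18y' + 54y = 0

Characteristic equation: 3r² - 18r + 54 = 0
Divide by 3: r² - 6r + 18 = 0
Roots: r = 3 ± 3i (complex conjugates)
General solution: y = e^(3x)(C₁cos(3x) + C₂sin(3x))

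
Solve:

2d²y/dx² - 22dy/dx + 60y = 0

Characteristic equation: 2r² - 22r + 60 = 0
Divide by 2: r² - 11r + 30 = 0
Roots: r = 6, 5 (distinct real)
General solution: y = C₁e^(6x) + C₂e^(5x)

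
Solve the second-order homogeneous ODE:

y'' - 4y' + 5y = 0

Characteristic equation: r² - 4r + 5 = 0
Roots: r = 2 ± i (complex conjugates)
General solution: y = e^(2x)(C₁cos(x) + C₂sin(x))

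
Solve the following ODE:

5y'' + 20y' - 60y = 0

Characteristic equation: 5r² + 20r - 60 = 0
Divide by 5: r² + 4r - 12 = 0
Roots: r = 2, -6 (distinct real)
General solution: y = C₁e^(2x) + C₂e^(-6x)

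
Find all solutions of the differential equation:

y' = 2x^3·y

Separating variables and integrating:
ln|y| = x^4/2 + C

General solution: y = Ce^(x^4/2)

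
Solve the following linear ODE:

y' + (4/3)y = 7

Using integrating factor method:

General solution: y = 21/4 + Ce^(-4x/3)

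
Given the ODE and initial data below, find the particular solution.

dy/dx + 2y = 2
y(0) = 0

General solution: y = 1 + Ce^(-2x)
Applying y(0) = 0: C = 0 - 1 = -1
Particular solution: y = 1 - e^(-2x)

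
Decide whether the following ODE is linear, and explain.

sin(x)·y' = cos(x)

Linear (y and its derivatives appear to the first power only, no products of y terms)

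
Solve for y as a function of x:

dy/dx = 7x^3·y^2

Separating variables and integrating:
-1/y = 7x^4/4 + C

General solution: y^-1 = (-7/4)x^4 + C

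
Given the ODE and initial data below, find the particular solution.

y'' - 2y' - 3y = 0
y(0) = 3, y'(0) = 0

General solution: y = C₁e^(3x) + C₂e^(-x)
Applying ICs: C₁ = 3/4, C₂ = 9/4
Particular solution: y = (3/4)e^(3x) + (9/4)e^(-x)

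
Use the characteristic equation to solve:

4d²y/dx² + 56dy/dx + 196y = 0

Characteristic equation: 4r² + 56r + 196 = 0
Divide by 4: r² + 14r + 49 = 0
Factored: (r + 7)² = 0
Repeated root: r = -7
General solution: y = (C₁ + C₂x)e^(-7x)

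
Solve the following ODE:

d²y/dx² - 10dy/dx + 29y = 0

Characteristic equation: r² - 10r + 29 = 0
Roots: r = 5 ± 2i (complex conjugates)
General solution: y = e^(5x)(C₁cos(2x) + C₂sin(2x))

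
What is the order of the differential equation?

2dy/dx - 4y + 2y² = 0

The order is 1 (highest derivative is of order 1).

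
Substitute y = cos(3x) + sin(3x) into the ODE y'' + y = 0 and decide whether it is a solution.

Verification:
y'' = -9cos(3x) - 9sin(3x)
y'' + y ≠ 0 (frequency mismatch: got 9 instead of 1)

No, it is not a solution.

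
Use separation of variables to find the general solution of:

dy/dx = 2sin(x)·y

Separating variables and integrating:
ln|y| = -2cos(x) + C

General solution: y = Ce^(-2cos(x))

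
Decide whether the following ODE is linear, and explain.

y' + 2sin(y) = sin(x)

Nonlinear (sin(y) is nonlinear in y)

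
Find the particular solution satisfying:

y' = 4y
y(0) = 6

General solution: y = Ce^(4x)
Applying IC y(0) = 6:
Particular solution: y = 6e^(4x)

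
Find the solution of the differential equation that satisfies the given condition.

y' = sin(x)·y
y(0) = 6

General solution: y = Ce^(-cos(x))
Applying IC y(0) = 6:
Particular solution: y = 6e^(1-cos(x))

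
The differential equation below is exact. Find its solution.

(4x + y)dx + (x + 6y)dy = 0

Verify exactness: ∂M/∂y = ∂N/∂x ✓
Find F(x,y) such that ∂F/∂x = M, ∂F/∂y = N
Solution: 2x² + xy + 3y² = C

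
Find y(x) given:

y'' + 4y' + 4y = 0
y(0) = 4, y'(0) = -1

General solution: y = (C₁ + C₂x)e^(-2x)
Repeated root r = -2
Applying ICs: C₁ = 4, C₂ = 7
Particular solution: y = (4 + 7x)e^(-2x)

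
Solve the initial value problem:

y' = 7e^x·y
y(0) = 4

General solution: y = Ce^(7e^x)
Applying IC y(0) = 4:
Particular solution: y = 4e^(7(e^x - 1))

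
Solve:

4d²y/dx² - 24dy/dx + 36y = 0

Characteristic equation: 4r² - 24r + 36 = 0
Divide by 4: r² - 6r + 9 = 0
Factored: (r - 3)² = 0
Repeated root: r = 3
General solution: y = (C₁ + C₂x)e^(3x)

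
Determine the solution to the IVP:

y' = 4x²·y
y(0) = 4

General solution: y = Ce^(4x³/3)
Applying IC y(0) = 4:
Particular solution: y = 4e^(4x³/3)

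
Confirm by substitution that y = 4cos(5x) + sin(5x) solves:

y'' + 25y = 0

Verification:
y'' = -100cos(5x) - 25sin(5x)
y'' + 25y = 0 ✓

Yes, it is a solution.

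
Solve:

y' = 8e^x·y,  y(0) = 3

General solution: y = Ce^(8e^x)
Applying IC y(0) = 3:
Particular solution: y = 3e^(8(e^x - 1))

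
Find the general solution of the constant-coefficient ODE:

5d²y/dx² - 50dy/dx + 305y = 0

Characteristic equation: 5r² - 50r + 305 = 0
Divide by 5: r² - 10r + 61 = 0
Roots: r = 5 ± 6i (complex conjugates)
General solution: y = e^(5x)(C₁cos(6x) + C₂sin(6x))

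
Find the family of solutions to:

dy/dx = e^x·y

Separating variables and integrating:
ln|y| = e^x + C

General solution: y = Ce^(e^x)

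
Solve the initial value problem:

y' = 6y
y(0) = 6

General solution: y = Ce^(6x)
Applying IC y(0) = 6:
Particular solution: y = 6e^(6x)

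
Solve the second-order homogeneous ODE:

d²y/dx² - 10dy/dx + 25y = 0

Characteristic equation: r² - 10r + 25 = 0
Factored: (r - 5)² = 0
Repeated root: r = 5
General solution: y = (C₁ + C₂x)e^(5x)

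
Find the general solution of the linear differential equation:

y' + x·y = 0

Using integrating factor method:

General solution: y = Ce^(-x^2/2)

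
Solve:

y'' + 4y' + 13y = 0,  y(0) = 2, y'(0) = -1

General solution: y = e^(-2x)(C₁cos(3x) + C₂sin(3x))
Complex roots r = -2 ± 3i
Applying ICs: C₁ = 2, C₂ = 1
Particular solution: y = e^(-2x)(2cos(3x) + sin(3x))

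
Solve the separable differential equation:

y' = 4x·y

Separating variables and integrating:
ln|y| = 2x^2 + C

General solution: y = Ce^(2x^2)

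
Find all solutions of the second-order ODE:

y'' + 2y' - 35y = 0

Characteristic equation: r² + 2r - 35 = 0
Roots: r = 5, -7 (distinct real)
General solution: y = C₁e^(5x) + C₂e^(-7x)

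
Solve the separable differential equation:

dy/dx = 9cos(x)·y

Separating variables and integrating:
ln|y| = 9sin(x) + C

General solution: y = Ce^(9sin(x))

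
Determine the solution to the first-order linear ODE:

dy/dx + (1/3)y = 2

Using integrating factor method:

General solution: y = 6 + Ce^(-x/3)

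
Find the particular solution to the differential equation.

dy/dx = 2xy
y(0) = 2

General solution: y = Ce^(x²)
Applying IC y(0) = 2:
Particular solution: y = 2e^(x²)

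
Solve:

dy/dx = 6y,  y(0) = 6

General solution: y = Ce^(6x)
Applying IC y(0) = 6:
Particular solution: y = 6e^(6x)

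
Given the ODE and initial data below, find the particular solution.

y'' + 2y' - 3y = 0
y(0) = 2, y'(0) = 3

General solution: y = C₁e^x + C₂e^(-3x)
Applying ICs: C₁ = 9/4, C₂ = -1/4
Particular solution: y = (9/4)e^x - (1/4)e^(-3x)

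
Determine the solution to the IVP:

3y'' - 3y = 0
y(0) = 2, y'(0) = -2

General solution: y = C₁e^x + C₂e^(-x)
Applying ICs: C₁ = 0, C₂ = 2
Particular solution: y = 2e^(-x)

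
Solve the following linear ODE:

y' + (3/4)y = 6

Using integrating factor method:

General solution: y = 8 + Ce^(-3x/4)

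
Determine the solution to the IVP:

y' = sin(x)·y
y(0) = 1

General solution: y = Ce^(-cos(x))
Applying IC y(0) = 1:
Particular solution: y = e^(1-cos(x))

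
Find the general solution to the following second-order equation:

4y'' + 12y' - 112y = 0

Characteristic equation: 4r² + 12r - 112 = 0
Divide by 4: r² + 3r - 28 = 0
Roots: r = 4, -7 (distinct real)
General solution: y = C₁e^(4x) + C₂e^(-7x)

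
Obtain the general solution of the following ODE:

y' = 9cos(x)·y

Separating variables and integrating:
ln|y| = 9sin(x) + C

General solution: y = Ce^(9sin(x))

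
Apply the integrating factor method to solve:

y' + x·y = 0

Using integrating factor method:

General solution: y = Ce^(-x^2/2)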